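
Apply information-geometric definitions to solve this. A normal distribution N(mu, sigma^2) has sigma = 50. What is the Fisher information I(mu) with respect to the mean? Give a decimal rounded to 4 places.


The Fisher information for the mean of a normal distribution is I(mu) = 1/sigma^2.
sigma = 50, so sigma^2 = 2500.
I(mu) = 1/2500 = 0.0004

0.0004


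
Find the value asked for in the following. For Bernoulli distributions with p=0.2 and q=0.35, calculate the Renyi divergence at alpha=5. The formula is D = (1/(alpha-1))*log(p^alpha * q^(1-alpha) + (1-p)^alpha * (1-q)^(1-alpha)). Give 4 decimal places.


Renyi divergence of order alpha between Bernoulli distributions:
D = (1/(alpha-1))*log(p^alpha * q^(1-alpha) + (1-p)^alpha * (1-q)^(1-alpha)).
alpha = 5, p = 0.2, q = 0.35.
p^alpha * q^(1-alpha) = 0.2^5 * 0.35^-4 = 0.021324.
(1-p)^alpha * (1-q)^(1-alpha) = 0.8^5 * 0.65^-4 = 1.835678.
sum = 0.021324 + 1.835678 = 1.857002.
D = (1/4)*log(1.857002) = 0.1547

0.1547


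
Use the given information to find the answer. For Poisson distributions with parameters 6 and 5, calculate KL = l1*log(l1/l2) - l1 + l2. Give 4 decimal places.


KL divergence for Poisson:
KL = l1*log(l1/l2) - l1 + l2.
l1 = 6, l2 = 5.
log(6/5) = 0.182322.
l1*log(l1/l2) = 6 * 0.182322 = 1.093929.
KL = 1.093929 - 6 + 5 = 0.0939

0.0939


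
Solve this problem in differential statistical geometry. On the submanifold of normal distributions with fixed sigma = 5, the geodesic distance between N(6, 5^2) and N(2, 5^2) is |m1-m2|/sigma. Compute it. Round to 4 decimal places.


On the fixed-variance normal subfamily, geodesic distance = |m1-m2|/sigma.
|6 - 2| = 4.
sigma = 5.
d = 4/5 = 0.8000

0.8000


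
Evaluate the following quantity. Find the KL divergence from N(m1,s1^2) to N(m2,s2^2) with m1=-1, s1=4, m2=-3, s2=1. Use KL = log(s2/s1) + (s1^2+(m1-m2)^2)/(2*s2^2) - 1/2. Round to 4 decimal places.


KL divergence between normal distributions:
KL = log(s2/s1) + (s1^2 + (m1-m2)^2)/(2*s2^2) - 1/2.
log(1/4) = -1.386294.
(4^2 + (-1--3)^2)/(2*1^2) = (16 + 4)/2 = 10.0.
KL = -1.386294 + 10.0 - 0.5 = 8.1137

8.1137


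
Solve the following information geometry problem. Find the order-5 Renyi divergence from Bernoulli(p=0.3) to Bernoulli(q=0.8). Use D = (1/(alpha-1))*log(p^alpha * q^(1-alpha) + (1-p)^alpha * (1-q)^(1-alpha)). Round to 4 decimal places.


Renyi divergence of order alpha between Bernoulli distributions:
D = (1/(alpha-1))*log(p^alpha * q^(1-alpha) + (1-p)^alpha * (1-q)^(1-alpha)).
alpha = 5, p = 0.3, q = 0.8.
p^alpha * q^(1-alpha) = 0.3^5 * 0.8^-4 = 0.005933.
(1-p)^alpha * (1-q)^(1-alpha) = 0.7^5 * 0.2^-4 = 105.04375.
sum = 0.005933 + 105.04375 = 105.049683.
D = (1/4)*log(105.049683) = 1.1636

1.1636


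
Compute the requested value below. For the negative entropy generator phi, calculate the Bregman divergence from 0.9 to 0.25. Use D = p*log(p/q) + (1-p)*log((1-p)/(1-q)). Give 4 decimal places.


Bregman divergence with negative entropy generator:
D = p*log(p/q) + (1-p)*log((1-p)/(1-q)).
p = 0.9, q = 0.25.
p*log(p/q) = 0.9*log(0.9/0.25) = 1.15284.
(1-p)*log((1-p)/(1-q)) = 0.1*log(0.1/0.75) = -0.20149.
D = 1.15284 + -0.20149 = 0.9514

0.9514


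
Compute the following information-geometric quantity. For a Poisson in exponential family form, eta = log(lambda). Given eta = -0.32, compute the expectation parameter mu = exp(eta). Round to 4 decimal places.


Expectation parameter for Poisson exponential family:
mu = exp(eta).
eta = -0.32.
mu = exp(-0.32) = 0.7261

0.7261


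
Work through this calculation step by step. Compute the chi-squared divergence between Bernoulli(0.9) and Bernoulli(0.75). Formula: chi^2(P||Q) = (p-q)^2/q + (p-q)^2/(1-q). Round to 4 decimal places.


Chi-squared divergence between Bernoulli distributions:
chi^2 = (p-q)^2/q + (p-q)^2/(1-q).
p = 0.9, q = 0.75, p-q = 0.15.
(p-q)^2 = 0.0225.
term1 = 0.0225/0.75 = 0.03.
term2 = 0.0225/0.25 = 0.09.
chi^2 = 0.03 + 0.09 = 0.1200

0.1200


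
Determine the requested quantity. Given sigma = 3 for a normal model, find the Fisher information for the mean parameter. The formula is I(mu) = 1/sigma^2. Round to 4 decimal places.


The Fisher information for the mean of a normal distribution is I(mu) = 1/sigma^2.
sigma = 3, so sigma^2 = 9.
I(mu) = 1/9 = 0.1111

0.1111


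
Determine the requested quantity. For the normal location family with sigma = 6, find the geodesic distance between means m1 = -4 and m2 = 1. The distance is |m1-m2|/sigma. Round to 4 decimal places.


On the fixed-variance normal subfamily, geodesic distance = |m1-m2|/sigma.
|-4 - 1| = 5.
sigma = 6.
d = 5/6 = 0.8333

0.8333


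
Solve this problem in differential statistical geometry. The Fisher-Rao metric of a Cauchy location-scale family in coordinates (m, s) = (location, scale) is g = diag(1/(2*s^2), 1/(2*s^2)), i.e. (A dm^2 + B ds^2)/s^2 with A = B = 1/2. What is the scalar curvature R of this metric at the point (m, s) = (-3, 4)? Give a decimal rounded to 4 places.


The metric has the form g = (A dm^2 + B ds^2)/s^2 with A = 1/2, B = 1/2.
Substitute u = sqrt(A/B)*m: g = B*(du^2 + ds^2)/s^2, i.e. B times the
Poincare upper half-plane metric, which has constant Gaussian curvature -1.
Scaling a 2D metric by a constant c divides the Gaussian curvature by c,
so K = -1/B = -1/(1/2) = -2.0000 everywhere (the point (m, s) = (-3, 4) is irrelevant:
the curvature is constant).
Scalar curvature in dimension 2: R = 2K = -2/(1/2) = -4.0000.

-4.0000


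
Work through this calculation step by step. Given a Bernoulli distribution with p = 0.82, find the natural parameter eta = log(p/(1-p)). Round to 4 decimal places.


Natural parameter for Bernoulli: eta = log(p/(1-p)).
p = 0.82, 1-p = 0.18.
p/(1-p) = 4.555556.
eta = log(4.555556) = 1.5163

1.5163


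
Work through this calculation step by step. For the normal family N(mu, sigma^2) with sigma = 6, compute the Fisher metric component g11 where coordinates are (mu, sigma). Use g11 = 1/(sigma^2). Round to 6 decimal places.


For the 2-parameter normal family, the Fisher metric has:
  g11 = 1/sigma^2, g22 = 2/sigma^2.
sigma = 6, sigma^2 = 36.
g11 = 0.027778

0.027778


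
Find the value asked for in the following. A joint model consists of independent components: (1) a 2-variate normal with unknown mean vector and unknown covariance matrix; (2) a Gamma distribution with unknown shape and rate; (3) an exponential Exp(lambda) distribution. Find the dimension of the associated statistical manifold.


The dimension of a statistical manifold equals the number of free
(independent) real parameters of the model. For a product of independent
blocks the parameter counts add.
- 2-variate normal: 2 (mean) + 2*3/2 = 3 (symmetric covariance) = 5.
- Gamma (shape, rate): 2.
- exponential (lambda): 1.
Total = 5 + 2 + 1 = 8.
Dimension = 8

8


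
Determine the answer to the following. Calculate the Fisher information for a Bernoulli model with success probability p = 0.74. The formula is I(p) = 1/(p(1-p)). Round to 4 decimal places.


For Bernoulli(p), Fisher information is I(p) = 1/(p*(1-p)).
p = 0.74, 1-p = 0.26.
p*(1-p) = 0.1924.
I(p) = 1/0.1924 = 5.1975

5.1975


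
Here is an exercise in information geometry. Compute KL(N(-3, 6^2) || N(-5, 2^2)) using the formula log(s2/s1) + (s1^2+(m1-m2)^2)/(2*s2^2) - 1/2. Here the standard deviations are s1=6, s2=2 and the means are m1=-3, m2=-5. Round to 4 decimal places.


KL divergence between normal distributions:
KL = log(s2/s1) + (s1^2 + (m1-m2)^2)/(2*s2^2) - 1/2.
log(2/6) = -1.098612.
(6^2 + (-3--5)^2)/(2*2^2) = (36 + 4)/8 = 5.0.
KL = -1.098612 + 5.0 - 0.5 = 3.4014

3.4014


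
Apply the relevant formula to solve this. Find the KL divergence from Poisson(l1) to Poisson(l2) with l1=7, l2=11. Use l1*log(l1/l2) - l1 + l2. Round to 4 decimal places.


KL divergence for Poisson:
KL = l1*log(l1/l2) - l1 + l2.
l1 = 7, l2 = 11.
log(7/11) = -0.451985.
l1*log(l1/l2) = 7 * -0.451985 = -3.163896.
KL = -3.163896 - 7 + 11 = 0.8361

0.8361


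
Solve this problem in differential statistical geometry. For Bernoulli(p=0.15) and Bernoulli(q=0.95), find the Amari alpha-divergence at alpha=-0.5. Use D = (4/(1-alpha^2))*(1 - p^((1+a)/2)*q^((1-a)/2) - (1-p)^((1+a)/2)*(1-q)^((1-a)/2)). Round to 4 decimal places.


Amari alpha-divergence:
D = (4/(1-alpha^2))*(1 - p^((1+a)/2)*q^((1-a)/2) - (1-p)^((1+a)/2)*(1-q)^((1-a)/2)).
alpha = -0.5, p = 0.15, q = 0.95.
e1 = (1+alpha)/2 = 0.25, e2 = (1-alpha)/2 = 0.75.
t1 = p^e1 * q^e2 = 0.15^0.25 * 0.95^0.75 = 0.598847.
t2 = (1-p)^e1 * (1-q)^e2 = 0.85^0.25 * 0.05^0.75 = 0.101527.
4/(1-alpha^2) = 5.333333.
D = 5.333333*(1 - 0.598847 - 0.101527) = 1.5980

1.5980


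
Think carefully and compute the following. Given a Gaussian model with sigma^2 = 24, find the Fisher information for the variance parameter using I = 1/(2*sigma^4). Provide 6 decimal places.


Fisher information for variance: I(sigma^2) = 1/(2*sigma^4).
sigma^2 = 24, so sigma^4 = 576.
I = 1/(2*576) = 1/1152 = 0.000868

0.000868


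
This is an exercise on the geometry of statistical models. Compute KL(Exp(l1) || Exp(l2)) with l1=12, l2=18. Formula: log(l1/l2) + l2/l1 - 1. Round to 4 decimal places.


KL divergence for exponential family:
KL = log(l1/l2) + l2/l1 - 1.
log(12/18) = -0.405465.
18/12 = 1.5.
KL = -0.405465 + 1.5 - 1 = 0.0945

0.0945


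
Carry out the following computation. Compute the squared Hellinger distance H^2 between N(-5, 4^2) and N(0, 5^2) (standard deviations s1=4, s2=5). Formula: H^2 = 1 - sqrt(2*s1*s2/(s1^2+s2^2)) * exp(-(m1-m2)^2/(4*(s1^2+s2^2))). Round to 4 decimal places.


Squared Hellinger distance for Gaussians:
H^2 = 1 - sqrt(2*s1*s2/(s1^2+s2^2)) * exp(-(m1-m2)^2/(4*(s1^2+s2^2))).
s1^2 = 16, s2^2 = 25, s1^2+s2^2 = 41.
sqrt(2*4*5/(41)) = 0.98773.
(m1-m2)^2 = (-5)^2 = 25.
exp(-25/(4*41)) = exp(-0.152439) = 0.858611.
H^2 = 1 - 0.98773*0.858611 = 0.1519

0.1519


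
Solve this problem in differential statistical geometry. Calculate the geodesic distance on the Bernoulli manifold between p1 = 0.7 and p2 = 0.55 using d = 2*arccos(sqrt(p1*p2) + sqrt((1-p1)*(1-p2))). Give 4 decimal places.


Geodesic distance on Bernoulli manifold:
d(p1,p2) = 2*arccos(sqrt(p1*p2) + sqrt((1-p1)*(1-p2))).
sqrt(p1*p2) = sqrt(0.7*0.55) = 0.620484.
sqrt((1-p1)*(1-p2)) = sqrt(0.3*0.45) = 0.367423.
arg = 0.620484 + 0.367423 = 0.987907.
d = 2*arccos(0.987907) = 0.3113

0.3113


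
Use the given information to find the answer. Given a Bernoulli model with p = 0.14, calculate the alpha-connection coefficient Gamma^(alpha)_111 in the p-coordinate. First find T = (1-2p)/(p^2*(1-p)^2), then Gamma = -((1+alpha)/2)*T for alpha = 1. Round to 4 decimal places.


Skewness (Amari-Chentsov) tensor: T = (1-2p)/(p^2*(1-p)^2).
p = 0.14, 1-2p = 0.72, p^2 = 0.0196, (1-p)^2 = 0.7396.
T = 0.72/(0.0196 * 0.7396) = 49.668326.
In the p-coordinate, Gamma^(alpha) = Gamma^(0) - (alpha/2)*T with Gamma^(0) = (1/2)*g'(p) = -T/2,
so Gamma^(alpha) = -((1+alpha)/2)*T.
alpha = 1, -(1+alpha)/2 = -1.0.
Gamma = -1.0 * 49.668326 = -49.6683

-49.6683


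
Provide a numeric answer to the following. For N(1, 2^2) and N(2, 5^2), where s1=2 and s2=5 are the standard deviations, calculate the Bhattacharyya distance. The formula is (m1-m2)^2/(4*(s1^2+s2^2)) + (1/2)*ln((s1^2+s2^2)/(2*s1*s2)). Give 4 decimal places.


Bhattacharyya distance between two Gaussians:
DB = (m1-m2)^2/(4*(s1^2+s2^2)) + (1/2)*ln((s1^2+s2^2)/(2*s1*s2)).
(m1-m2)^2 = (-1)^2 = 1.
s1^2+s2^2 = 4 + 25 = 29.
term1 = 1/116 = 0.008621.
term2 = 0.5*ln(29/20.0) = 0.185782.
DB = 0.008621 + 0.185782 = 0.1944

0.1944


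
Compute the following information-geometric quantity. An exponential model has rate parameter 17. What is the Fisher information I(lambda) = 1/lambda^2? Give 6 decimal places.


Fisher information for exponential: I(lambda) = 1/lambda^2.
lambda = 17, lambda^2 = 289.
I = 1/289 = 0.003460

0.003460


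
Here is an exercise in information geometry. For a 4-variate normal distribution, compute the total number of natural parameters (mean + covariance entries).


Exponential family dimension calculation:
For 4-dim MVN: mean has 4 params, covariance has 4*5/2 = 10 unique entries.
Total dim = 4 + 10 = 14.

14


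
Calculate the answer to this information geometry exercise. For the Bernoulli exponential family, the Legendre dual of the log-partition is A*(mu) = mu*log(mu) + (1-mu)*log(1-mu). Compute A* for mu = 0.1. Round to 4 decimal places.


Legendre transform for Bernoulli:
A*(mu) = mu*log(mu) + (1-mu)*log(1-mu).
mu = 0.1, 1-mu = 0.9.
mu*log(mu) = 0.1*log(0.1) = -0.230259.
(1-mu)*log(1-mu) = 0.9*log(0.9) = -0.094824.
A* = -0.230259 + -0.094824 = -0.3251

-0.3251


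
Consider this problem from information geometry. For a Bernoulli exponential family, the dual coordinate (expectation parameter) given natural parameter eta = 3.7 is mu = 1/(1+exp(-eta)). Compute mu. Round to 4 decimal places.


Dual coordinate (expectation parameter) for Bernoulli:
mu = 1/(1+exp(-eta)).
eta = 3.7.
exp(-eta) = exp(-3.7) = 0.024724.
mu = 1/(1+0.024724) = 0.9759

0.9759


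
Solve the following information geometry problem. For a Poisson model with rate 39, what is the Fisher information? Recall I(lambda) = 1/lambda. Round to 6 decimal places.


Fisher information for Poisson: I(lambda) = 1/lambda.
lambda = 39.
I(lambda) = 1/39 = 0.025641

0.025641


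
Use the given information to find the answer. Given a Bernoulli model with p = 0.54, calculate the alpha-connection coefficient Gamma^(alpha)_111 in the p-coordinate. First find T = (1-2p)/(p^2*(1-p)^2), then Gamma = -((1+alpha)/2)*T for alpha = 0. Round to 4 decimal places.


Skewness (Amari-Chentsov) tensor: T = (1-2p)/(p^2*(1-p)^2).
p = 0.54, 1-2p = -0.08, p^2 = 0.2916, (1-p)^2 = 0.2116.
T = -0.08/(0.2916 * 0.2116) = -1.296543.
In the p-coordinate, Gamma^(alpha) = Gamma^(0) - (alpha/2)*T with Gamma^(0) = (1/2)*g'(p) = -T/2,
so Gamma^(alpha) = -((1+alpha)/2)*T.
alpha = 0, -(1+alpha)/2 = -0.5.
Gamma = -0.5 * -1.296543 = 0.6483

0.6483


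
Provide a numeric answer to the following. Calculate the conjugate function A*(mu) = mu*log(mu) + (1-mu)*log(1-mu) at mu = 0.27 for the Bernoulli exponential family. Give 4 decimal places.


Legendre transform for Bernoulli:
A*(mu) = mu*log(mu) + (1-mu)*log(1-mu).
mu = 0.27, 1-mu = 0.73.
mu*log(mu) = 0.27*log(0.27) = -0.35352.
(1-mu)*log(1-mu) = 0.73*log(0.73) = -0.229739.
A* = -0.35352 + -0.229739 = -0.5833

-0.5833


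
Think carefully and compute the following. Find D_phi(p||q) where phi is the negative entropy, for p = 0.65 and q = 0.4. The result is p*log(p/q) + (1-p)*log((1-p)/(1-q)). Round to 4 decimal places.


Bregman divergence with negative entropy generator:
D = p*log(p/q) + (1-p)*log((1-p)/(1-q)).
p = 0.65, q = 0.4.
p*log(p/q) = 0.65*log(0.65/0.4) = 0.31558.
(1-p)*log((1-p)/(1-q)) = 0.35*log(0.35/0.6) = -0.188649.
D = 0.31558 + -0.188649 = 0.1269

0.1269


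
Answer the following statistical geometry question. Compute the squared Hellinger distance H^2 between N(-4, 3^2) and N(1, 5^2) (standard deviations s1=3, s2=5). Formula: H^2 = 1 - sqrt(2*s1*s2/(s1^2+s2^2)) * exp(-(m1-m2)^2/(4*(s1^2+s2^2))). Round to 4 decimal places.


Squared Hellinger distance for Gaussians:
H^2 = 1 - sqrt(2*s1*s2/(s1^2+s2^2)) * exp(-(m1-m2)^2/(4*(s1^2+s2^2))).
s1^2 = 9, s2^2 = 25, s1^2+s2^2 = 34.
sqrt(2*3*5/(34)) = 0.939336.
(m1-m2)^2 = (-5)^2 = 25.
exp(-25/(4*34)) = exp(-0.183824) = 0.832083.
H^2 = 1 - 0.939336*0.832083 = 0.2184

0.2184


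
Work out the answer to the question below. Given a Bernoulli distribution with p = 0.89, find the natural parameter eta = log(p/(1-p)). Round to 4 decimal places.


Natural parameter for Bernoulli: eta = log(p/(1-p)).
p = 0.89, 1-p = 0.11.
p/(1-p) = 8.090909.
eta = log(8.090909) = 2.0907

2.0907


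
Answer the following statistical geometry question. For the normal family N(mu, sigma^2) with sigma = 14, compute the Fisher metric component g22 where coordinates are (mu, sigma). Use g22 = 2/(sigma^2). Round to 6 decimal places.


For the 2-parameter normal family, the Fisher metric has:
  g11 = 1/sigma^2, g22 = 2/sigma^2.
sigma = 14, sigma^2 = 196.
g22 = 0.010204

0.010204


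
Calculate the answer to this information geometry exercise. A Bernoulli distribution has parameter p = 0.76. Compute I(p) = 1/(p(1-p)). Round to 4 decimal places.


For Bernoulli(p), Fisher information is I(p) = 1/(p*(1-p)).
p = 0.76, 1-p = 0.24.
p*(1-p) = 0.1824.
I(p) = 1/0.1824 = 5.4825

5.4825


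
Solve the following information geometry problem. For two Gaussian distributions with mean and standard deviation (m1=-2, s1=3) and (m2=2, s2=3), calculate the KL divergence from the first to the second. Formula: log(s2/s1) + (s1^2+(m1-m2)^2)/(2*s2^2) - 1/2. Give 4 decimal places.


KL divergence between normal distributions:
KL = log(s2/s1) + (s1^2 + (m1-m2)^2)/(2*s2^2) - 1/2.
log(3/3) = 0.0.
(3^2 + (-2-2)^2)/(2*3^2) = (9 + 16)/18 = 1.388889.
KL = 0.0 + 1.388889 - 0.5 = 0.8889

0.8889


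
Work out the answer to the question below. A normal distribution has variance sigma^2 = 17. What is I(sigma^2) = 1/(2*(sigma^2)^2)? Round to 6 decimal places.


Fisher information for variance: I(sigma^2) = 1/(2*sigma^4).
sigma^2 = 17, so sigma^4 = 289.
I = 1/(2*289) = 1/578 = 0.001730

0.001730


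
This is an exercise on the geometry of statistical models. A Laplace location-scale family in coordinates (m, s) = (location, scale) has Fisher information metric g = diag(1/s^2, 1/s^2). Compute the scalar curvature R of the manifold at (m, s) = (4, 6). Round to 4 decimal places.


The metric has the form g = (A dm^2 + B ds^2)/s^2 with A = 1, B = 1.
Substitute u = sqrt(A/B)*m: g = B*(du^2 + ds^2)/s^2, i.e. B times the
Poincare upper half-plane metric, which has constant Gaussian curvature -1.
Scaling a 2D metric by a constant c divides the Gaussian curvature by c,
so K = -1/B = -1/(1) = -1.0000 everywhere (the point (m, s) = (4, 6) is irrelevant:
the curvature is constant).
Scalar curvature in dimension 2: R = 2K = -2/(1) = -2.0000.

-2.0000


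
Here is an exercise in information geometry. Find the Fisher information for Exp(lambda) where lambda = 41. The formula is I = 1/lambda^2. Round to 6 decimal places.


Fisher information for exponential: I(lambda) = 1/lambda^2.
lambda = 41, lambda^2 = 1681.
I = 1/1681 = 0.000595

0.000595


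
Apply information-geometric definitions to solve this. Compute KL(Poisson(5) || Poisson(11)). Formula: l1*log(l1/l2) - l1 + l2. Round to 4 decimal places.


KL divergence for Poisson:
KL = l1*log(l1/l2) - l1 + l2.
l1 = 5, l2 = 11.
log(5/11) = -0.788457.
l1*log(l1/l2) = 5 * -0.788457 = -3.942287.
KL = -3.942287 - 5 + 11 = 2.0577

2.0577


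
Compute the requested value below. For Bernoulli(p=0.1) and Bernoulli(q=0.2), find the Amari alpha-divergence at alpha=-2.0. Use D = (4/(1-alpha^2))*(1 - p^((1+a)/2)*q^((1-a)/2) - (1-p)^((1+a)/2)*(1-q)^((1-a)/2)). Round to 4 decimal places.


Amari alpha-divergence:
D = (4/(1-alpha^2))*(1 - p^((1+a)/2)*q^((1-a)/2) - (1-p)^((1+a)/2)*(1-q)^((1-a)/2)).
alpha = -2.0, p = 0.1, q = 0.2.
e1 = (1+alpha)/2 = -0.5, e2 = (1-alpha)/2 = 1.5.
t1 = p^e1 * q^e2 = 0.1^-0.5 * 0.2^1.5 = 0.282843.
t2 = (1-p)^e1 * (1-q)^e2 = 0.9^-0.5 * 0.8^1.5 = 0.754247.
4/(1-alpha^2) = -1.333333.
D = -1.333333*(1 - 0.282843 - 0.754247) = 0.0495

0.0495


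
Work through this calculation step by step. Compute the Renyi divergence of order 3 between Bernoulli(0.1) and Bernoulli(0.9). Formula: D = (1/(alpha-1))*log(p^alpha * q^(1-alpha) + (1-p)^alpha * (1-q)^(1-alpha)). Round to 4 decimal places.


Renyi divergence of order alpha between Bernoulli distributions:
D = (1/(alpha-1))*log(p^alpha * q^(1-alpha) + (1-p)^alpha * (1-q)^(1-alpha)).
alpha = 3, p = 0.1, q = 0.9.
p^alpha * q^(1-alpha) = 0.1^3 * 0.9^-2 = 0.001235.
(1-p)^alpha * (1-q)^(1-alpha) = 0.9^3 * 0.1^-2 = 72.9.
sum = 0.001235 + 72.9 = 72.901235.
D = (1/2)*log(72.901235) = 2.1446

2.1446


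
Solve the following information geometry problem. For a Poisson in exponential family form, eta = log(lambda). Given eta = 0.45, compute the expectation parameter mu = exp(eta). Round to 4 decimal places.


Expectation parameter for Poisson exponential family:
mu = exp(eta).
eta = 0.45.
mu = exp(0.45) = 1.5683

1.5683


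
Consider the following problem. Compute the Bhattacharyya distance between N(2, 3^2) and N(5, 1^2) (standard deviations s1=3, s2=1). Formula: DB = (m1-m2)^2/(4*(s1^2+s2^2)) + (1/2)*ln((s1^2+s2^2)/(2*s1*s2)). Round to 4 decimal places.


Bhattacharyya distance between two Gaussians:
DB = (m1-m2)^2/(4*(s1^2+s2^2)) + (1/2)*ln((s1^2+s2^2)/(2*s1*s2)).
(m1-m2)^2 = (-3)^2 = 9.
s1^2+s2^2 = 9 + 1 = 10.
term1 = 9/40 = 0.225.
term2 = 0.5*ln(10/6.0) = 0.255413.
DB = 0.225 + 0.255413 = 0.4804

0.4804


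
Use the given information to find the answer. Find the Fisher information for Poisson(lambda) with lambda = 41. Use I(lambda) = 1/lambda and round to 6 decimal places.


Fisher information for Poisson: I(lambda) = 1/lambda.
lambda = 41.
I(lambda) = 1/41 = 0.024390

0.024390


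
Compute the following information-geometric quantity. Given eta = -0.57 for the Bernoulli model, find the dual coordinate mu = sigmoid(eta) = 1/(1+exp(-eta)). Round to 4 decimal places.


Dual coordinate (expectation parameter) for Bernoulli:
mu = 1/(1+exp(-eta)).
eta = -0.57.
exp(-eta) = exp(0.57) = 1.768267.
mu = 1/(1+1.768267) = 0.3612

0.3612


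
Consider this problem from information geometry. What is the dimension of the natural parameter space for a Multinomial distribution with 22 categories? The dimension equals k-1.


Exponential family dimension calculation:
For Multinomial with k=22 categories, dim = k-1 = 21.

21


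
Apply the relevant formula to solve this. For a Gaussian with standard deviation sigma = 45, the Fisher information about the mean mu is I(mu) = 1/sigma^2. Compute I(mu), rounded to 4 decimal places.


The Fisher information for the mean of a normal distribution is I(mu) = 1/sigma^2.
sigma = 45, so sigma^2 = 2025.
I(mu) = 1/2025 = 0.0005

0.0005


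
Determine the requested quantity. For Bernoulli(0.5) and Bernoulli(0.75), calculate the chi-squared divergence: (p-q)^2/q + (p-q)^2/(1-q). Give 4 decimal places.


Chi-squared divergence between Bernoulli distributions:
chi^2 = (p-q)^2/q + (p-q)^2/(1-q).
p = 0.5, q = 0.75, p-q = -0.25.
(p-q)^2 = 0.0625.
term1 = 0.0625/0.75 = 0.083333.
term2 = 0.0625/0.25 = 0.25.
chi^2 = 0.083333 + 0.25 = 0.3333

0.3333


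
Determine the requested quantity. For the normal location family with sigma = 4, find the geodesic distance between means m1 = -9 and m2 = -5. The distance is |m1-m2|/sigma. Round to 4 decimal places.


On the fixed-variance normal subfamily, geodesic distance = |m1-m2|/sigma.
|-9 - -5| = 4.
sigma = 4.
d = 4/4 = 1.0000

1.0000


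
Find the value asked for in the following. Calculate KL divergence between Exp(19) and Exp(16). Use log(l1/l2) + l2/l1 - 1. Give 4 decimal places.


KL divergence for exponential family:
KL = log(l1/l2) + l2/l1 - 1.
log(19/16) = 0.17185.
16/19 = 0.842105.
KL = 0.17185 + 0.842105 - 1 = 0.0140

0.0140


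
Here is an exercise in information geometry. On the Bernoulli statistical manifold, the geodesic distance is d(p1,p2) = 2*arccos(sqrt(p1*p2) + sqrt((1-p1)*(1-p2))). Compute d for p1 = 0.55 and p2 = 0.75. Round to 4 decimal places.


Geodesic distance on Bernoulli manifold:
d(p1,p2) = 2*arccos(sqrt(p1*p2) + sqrt((1-p1)*(1-p2))).
sqrt(p1*p2) = sqrt(0.55*0.75) = 0.642262.
sqrt((1-p1)*(1-p2)) = sqrt(0.45*0.25) = 0.33541.
arg = 0.642262 + 0.33541 = 0.977672.
d = 2*arccos(0.977672) = 0.4234

0.4234


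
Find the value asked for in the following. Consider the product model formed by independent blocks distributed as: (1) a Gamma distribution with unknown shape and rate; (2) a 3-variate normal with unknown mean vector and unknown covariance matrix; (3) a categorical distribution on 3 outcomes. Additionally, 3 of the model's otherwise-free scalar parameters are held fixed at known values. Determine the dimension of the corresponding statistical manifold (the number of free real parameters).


The dimension of a statistical manifold equals the number of free
(independent) real parameters of the model. For a product of independent
blocks the parameter counts add.
- Gamma (shape, rate): 2.
- 3-variate normal: 3 (mean) + 3*4/2 = 6 (symmetric covariance) = 9.
- categorical on 3 outcomes (probabilities sum to 1): 3-1 = 2.
Total = 2 + 9 + 2 = 13.
3 parameter(s) fixed at known values: 13 - 3 = 10.
Dimension = 10

10


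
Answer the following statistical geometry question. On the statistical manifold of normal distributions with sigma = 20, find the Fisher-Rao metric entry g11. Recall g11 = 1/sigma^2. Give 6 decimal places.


For the 2-parameter normal family, the Fisher metric has:
  g11 = 1/sigma^2, g22 = 2/sigma^2.
sigma = 20, sigma^2 = 400.
g11 = 0.002500

0.002500


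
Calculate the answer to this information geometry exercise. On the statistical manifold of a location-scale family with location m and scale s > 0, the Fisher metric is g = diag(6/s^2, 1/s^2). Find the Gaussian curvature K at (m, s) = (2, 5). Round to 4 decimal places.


The metric has the form g = (A dm^2 + B ds^2)/s^2 with A = 6, B = 1.
Substitute u = sqrt(A/B)*m: g = B*(du^2 + ds^2)/s^2, i.e. B times the
Poincare upper half-plane metric, which has constant Gaussian curvature -1.
Scaling a 2D metric by a constant c divides the Gaussian curvature by c,
so K = -1/B = -1/(1) = -1.0000 everywhere (the point (m, s) = (2, 5) is irrelevant:
the curvature is constant).
The requested Gaussian curvature is K = -1.0000.

-1.0000


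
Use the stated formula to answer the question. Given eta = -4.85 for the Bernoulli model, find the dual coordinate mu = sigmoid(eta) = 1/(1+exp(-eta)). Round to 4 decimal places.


Dual coordinate (expectation parameter) for Bernoulli:
mu = 1/(1+exp(-eta)).
eta = -4.85.
exp(-eta) = exp(4.85) = 127.74039.
mu = 1/(1+127.74039) = 0.0078

0.0078


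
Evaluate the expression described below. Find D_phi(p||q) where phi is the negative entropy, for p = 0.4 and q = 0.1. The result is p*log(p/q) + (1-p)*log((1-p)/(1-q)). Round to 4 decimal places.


Bregman divergence with negative entropy generator:
D = p*log(p/q) + (1-p)*log((1-p)/(1-q)).
p = 0.4, q = 0.1.
p*log(p/q) = 0.4*log(0.4/0.1) = 0.554518.
(1-p)*log((1-p)/(1-q)) = 0.6*log(0.6/0.9) = -0.243279.
D = 0.554518 + -0.243279 = 0.3112

0.3112


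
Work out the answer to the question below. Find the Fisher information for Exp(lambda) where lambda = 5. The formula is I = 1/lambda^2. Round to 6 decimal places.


Fisher information for exponential: I(lambda) = 1/lambda^2.
lambda = 5, lambda^2 = 25.
I = 1/25 = 0.040000

0.040000


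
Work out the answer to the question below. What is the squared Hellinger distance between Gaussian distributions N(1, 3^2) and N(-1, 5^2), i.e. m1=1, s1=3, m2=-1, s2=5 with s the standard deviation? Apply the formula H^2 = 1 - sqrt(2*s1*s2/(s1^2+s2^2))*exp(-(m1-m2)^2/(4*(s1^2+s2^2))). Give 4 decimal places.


Squared Hellinger distance for Gaussians:
H^2 = 1 - sqrt(2*s1*s2/(s1^2+s2^2)) * exp(-(m1-m2)^2/(4*(s1^2+s2^2))).
s1^2 = 9, s2^2 = 25, s1^2+s2^2 = 34.
sqrt(2*3*5/(34)) = 0.939336.
(m1-m2)^2 = (2)^2 = 4.
exp(-4/(4*34)) = exp(-0.029412) = 0.971017.
H^2 = 1 - 0.939336*0.971017 = 0.0879

0.0879


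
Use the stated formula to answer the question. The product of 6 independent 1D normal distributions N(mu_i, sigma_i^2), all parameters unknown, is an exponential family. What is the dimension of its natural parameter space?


Exponential family dimension calculation:
Each univariate normal has two natural parameters (mu/sigma^2 and -1/(2 sigma^2)).
With 6 independent components, dim = 2 * 6 = 12.

12


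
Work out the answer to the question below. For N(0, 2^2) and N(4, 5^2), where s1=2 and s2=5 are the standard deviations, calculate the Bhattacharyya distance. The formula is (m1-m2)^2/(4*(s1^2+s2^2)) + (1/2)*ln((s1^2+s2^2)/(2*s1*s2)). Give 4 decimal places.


Bhattacharyya distance between two Gaussians:
DB = (m1-m2)^2/(4*(s1^2+s2^2)) + (1/2)*ln((s1^2+s2^2)/(2*s1*s2)).
(m1-m2)^2 = (-4)^2 = 16.
s1^2+s2^2 = 4 + 25 = 29.
term1 = 16/116 = 0.137931.
term2 = 0.5*ln(29/20.0) = 0.185782.
DB = 0.137931 + 0.185782 = 0.3237

0.3237


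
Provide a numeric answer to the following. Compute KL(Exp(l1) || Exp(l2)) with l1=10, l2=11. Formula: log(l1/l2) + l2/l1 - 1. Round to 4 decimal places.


KL divergence for exponential family:
KL = log(l1/l2) + l2/l1 - 1.
log(10/11) = -0.09531.
11/10 = 1.1.
KL = -0.09531 + 1.1 - 1 = 0.0047

0.0047


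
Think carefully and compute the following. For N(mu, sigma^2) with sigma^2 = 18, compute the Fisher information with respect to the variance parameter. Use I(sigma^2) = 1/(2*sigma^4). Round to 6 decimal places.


Fisher information for variance: I(sigma^2) = 1/(2*sigma^4).
sigma^2 = 18, so sigma^4 = 324.
I = 1/(2*324) = 1/648 = 0.001543

0.001543


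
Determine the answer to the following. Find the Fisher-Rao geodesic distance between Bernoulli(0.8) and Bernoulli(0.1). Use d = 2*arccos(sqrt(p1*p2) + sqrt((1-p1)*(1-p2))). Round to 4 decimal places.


Geodesic distance on Bernoulli manifold:
d(p1,p2) = 2*arccos(sqrt(p1*p2) + sqrt((1-p1)*(1-p2))).
sqrt(p1*p2) = sqrt(0.8*0.1) = 0.282843.
sqrt((1-p1)*(1-p2)) = sqrt(0.2*0.9) = 0.424264.
arg = 0.282843 + 0.424264 = 0.707107.
d = 2*arccos(0.707107) = 1.5708

1.5708


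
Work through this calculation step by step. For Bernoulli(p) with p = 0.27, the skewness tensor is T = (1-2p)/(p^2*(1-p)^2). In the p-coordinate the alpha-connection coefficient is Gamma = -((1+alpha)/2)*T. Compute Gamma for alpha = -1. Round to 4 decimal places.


Skewness (Amari-Chentsov) tensor: T = (1-2p)/(p^2*(1-p)^2).
p = 0.27, 1-2p = 0.46, p^2 = 0.0729, (1-p)^2 = 0.5329.
T = 0.46/(0.0729 * 0.5329) = 11.840896.
In the p-coordinate, Gamma^(alpha) = Gamma^(0) - (alpha/2)*T with Gamma^(0) = (1/2)*g'(p) = -T/2,
so Gamma^(alpha) = -((1+alpha)/2)*T.
alpha = -1, -(1+alpha)/2 = 0.0.
Gamma = 0.0 * 11.840896 = 0.0000

0.0000


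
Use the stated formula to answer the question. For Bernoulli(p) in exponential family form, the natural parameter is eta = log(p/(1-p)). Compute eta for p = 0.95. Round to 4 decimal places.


Natural parameter for Bernoulli: eta = log(p/(1-p)).
p = 0.95, 1-p = 0.05.
p/(1-p) = 19.0.
eta = log(19.0) = 2.9444

2.9444


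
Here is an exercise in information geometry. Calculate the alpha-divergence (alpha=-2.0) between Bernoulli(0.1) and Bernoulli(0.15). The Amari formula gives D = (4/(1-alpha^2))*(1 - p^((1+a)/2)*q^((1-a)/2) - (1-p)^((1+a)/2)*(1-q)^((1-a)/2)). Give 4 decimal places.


Amari alpha-divergence:
D = (4/(1-alpha^2))*(1 - p^((1+a)/2)*q^((1-a)/2) - (1-p)^((1+a)/2)*(1-q)^((1-a)/2)).
alpha = -2.0, p = 0.1, q = 0.15.
e1 = (1+alpha)/2 = -0.5, e2 = (1-alpha)/2 = 1.5.
t1 = p^e1 * q^e2 = 0.1^-0.5 * 0.15^1.5 = 0.183712.
t2 = (1-p)^e1 * (1-q)^e2 = 0.9^-0.5 * 0.85^1.5 = 0.826052.
4/(1-alpha^2) = -1.333333.
D = -1.333333*(1 - 0.183712 - 0.826052) = 0.0130

0.0130


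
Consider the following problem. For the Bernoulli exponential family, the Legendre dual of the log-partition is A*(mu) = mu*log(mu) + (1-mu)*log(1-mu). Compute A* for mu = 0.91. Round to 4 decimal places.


Legendre transform for Bernoulli:
A*(mu) = mu*log(mu) + (1-mu)*log(1-mu).
mu = 0.91, 1-mu = 0.09.
mu*log(mu) = 0.91*log(0.91) = -0.085823.
(1-mu)*log(1-mu) = 0.09*log(0.09) = -0.216715.
A* = -0.085823 + -0.216715 = -0.3025

-0.3025


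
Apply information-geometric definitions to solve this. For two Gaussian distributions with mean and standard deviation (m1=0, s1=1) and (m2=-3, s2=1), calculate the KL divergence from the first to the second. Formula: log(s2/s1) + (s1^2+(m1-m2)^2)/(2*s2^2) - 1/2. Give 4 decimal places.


KL divergence between normal distributions:
KL = log(s2/s1) + (s1^2 + (m1-m2)^2)/(2*s2^2) - 1/2.
log(1/1) = 0.0.
(1^2 + (0--3)^2)/(2*1^2) = (1 + 9)/2 = 5.0.
KL = 0.0 + 5.0 - 0.5 = 4.5000

4.5000


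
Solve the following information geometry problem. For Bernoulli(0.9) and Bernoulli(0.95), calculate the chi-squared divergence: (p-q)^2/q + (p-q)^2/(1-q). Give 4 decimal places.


Chi-squared divergence between Bernoulli distributions:
chi^2 = (p-q)^2/q + (p-q)^2/(1-q).
p = 0.9, q = 0.95, p-q = -0.05.
(p-q)^2 = 0.0025.
term1 = 0.0025/0.95 = 0.002632.
term2 = 0.0025/0.05 = 0.05.
chi^2 = 0.002632 + 0.05 = 0.0526

0.0526


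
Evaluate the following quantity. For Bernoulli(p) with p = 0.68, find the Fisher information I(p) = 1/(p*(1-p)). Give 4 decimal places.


For Bernoulli(p), Fisher information is I(p) = 1/(p*(1-p)).
p = 0.68, 1-p = 0.32.
p*(1-p) = 0.2176.
I(p) = 1/0.2176 = 4.5956

4.5956


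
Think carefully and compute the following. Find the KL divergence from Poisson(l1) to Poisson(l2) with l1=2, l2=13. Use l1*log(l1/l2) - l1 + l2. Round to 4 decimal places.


KL divergence for Poisson:
KL = l1*log(l1/l2) - l1 + l2.
l1 = 2, l2 = 13.
log(2/13) = -1.871802.
l1*log(l1/l2) = 2 * -1.871802 = -3.743604.
KL = -3.743604 - 2 + 13 = 7.2564

7.2564


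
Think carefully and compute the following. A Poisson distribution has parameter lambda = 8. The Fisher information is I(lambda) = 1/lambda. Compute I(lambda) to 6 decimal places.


Fisher information for Poisson: I(lambda) = 1/lambda.
lambda = 8.
I(lambda) = 1/8 = 0.125000

0.125000


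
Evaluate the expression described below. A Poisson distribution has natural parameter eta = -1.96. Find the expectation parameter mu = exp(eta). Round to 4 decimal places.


Expectation parameter for Poisson exponential family:
mu = exp(eta).
eta = -1.96.
mu = exp(-1.96) = 0.1409

0.1409


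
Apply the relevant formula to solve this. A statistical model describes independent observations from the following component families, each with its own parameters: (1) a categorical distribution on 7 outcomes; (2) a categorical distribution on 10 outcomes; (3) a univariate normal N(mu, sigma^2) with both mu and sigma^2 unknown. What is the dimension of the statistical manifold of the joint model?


The dimension of a statistical manifold equals the number of free
(independent) real parameters of the model. For a product of independent
blocks the parameter counts add.
- categorical on 7 outcomes (probabilities sum to 1): 7-1 = 6.
- categorical on 10 outcomes (probabilities sum to 1): 10-1 = 9.
- normal (mu, sigma^2): 2.
Total = 6 + 9 + 2 = 17.
Dimension = 17

17


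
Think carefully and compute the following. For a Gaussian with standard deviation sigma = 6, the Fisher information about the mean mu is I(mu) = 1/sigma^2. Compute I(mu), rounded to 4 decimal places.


The Fisher information for the mean of a normal distribution is I(mu) = 1/sigma^2.
sigma = 6, so sigma^2 = 36.
I(mu) = 1/36 = 0.0278

0.0278


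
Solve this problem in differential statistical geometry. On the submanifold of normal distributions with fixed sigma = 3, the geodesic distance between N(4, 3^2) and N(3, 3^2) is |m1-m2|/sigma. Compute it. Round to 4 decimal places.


On the fixed-variance normal subfamily, geodesic distance = |m1-m2|/sigma.
|4 - 3| = 1.
sigma = 3.
d = 1/3 = 0.3333

0.3333


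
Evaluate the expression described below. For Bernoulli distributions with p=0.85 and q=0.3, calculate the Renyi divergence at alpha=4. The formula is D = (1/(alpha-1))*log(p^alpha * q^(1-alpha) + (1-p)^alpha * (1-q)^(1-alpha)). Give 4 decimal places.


Renyi divergence of order alpha between Bernoulli distributions:
D = (1/(alpha-1))*log(p^alpha * q^(1-alpha) + (1-p)^alpha * (1-q)^(1-alpha)).
alpha = 4, p = 0.85, q = 0.3.
p^alpha * q^(1-alpha) = 0.85^4 * 0.3^-3 = 19.333565.
(1-p)^alpha * (1-q)^(1-alpha) = 0.15^4 * 0.7^-3 = 0.001476.
sum = 19.333565 + 0.001476 = 19.335041.
D = (1/3)*log(19.335041) = 0.9873

0.9873


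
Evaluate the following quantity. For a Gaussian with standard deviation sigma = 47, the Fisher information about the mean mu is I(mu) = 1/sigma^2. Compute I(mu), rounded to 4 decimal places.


The Fisher information for the mean of a normal distribution is I(mu) = 1/sigma^2.
sigma = 47, so sigma^2 = 2209.
I(mu) = 1/2209 = 0.0005

0.0005


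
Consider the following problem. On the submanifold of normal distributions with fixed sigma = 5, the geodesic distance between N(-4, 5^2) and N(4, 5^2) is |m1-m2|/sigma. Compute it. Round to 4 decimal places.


On the fixed-variance normal subfamily, geodesic distance = |m1-m2|/sigma.
|-4 - 4| = 8.
sigma = 5.
d = 8/5 = 1.6000

1.6000


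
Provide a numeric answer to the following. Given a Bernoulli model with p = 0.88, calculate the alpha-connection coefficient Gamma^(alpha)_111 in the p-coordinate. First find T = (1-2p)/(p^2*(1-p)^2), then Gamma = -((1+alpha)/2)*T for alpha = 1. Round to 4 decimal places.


Skewness (Amari-Chentsov) tensor: T = (1-2p)/(p^2*(1-p)^2).
p = 0.88, 1-2p = -0.76, p^2 = 0.7744, (1-p)^2 = 0.0144.
T = -0.76/(0.7744 * 0.0144) = -68.153122.
In the p-coordinate, Gamma^(alpha) = Gamma^(0) - (alpha/2)*T with Gamma^(0) = (1/2)*g'(p) = -T/2,
so Gamma^(alpha) = -((1+alpha)/2)*T.
alpha = 1, -(1+alpha)/2 = -1.0.
Gamma = -1.0 * -68.153122 = 68.1531

68.1531


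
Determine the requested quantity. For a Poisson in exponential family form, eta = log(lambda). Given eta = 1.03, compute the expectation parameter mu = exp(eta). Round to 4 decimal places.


Expectation parameter for Poisson exponential family:
mu = exp(eta).
eta = 1.03.
mu = exp(1.03) = 2.8011

2.8011


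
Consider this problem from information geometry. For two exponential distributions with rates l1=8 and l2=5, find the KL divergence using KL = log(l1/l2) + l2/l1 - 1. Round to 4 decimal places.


KL divergence for exponential family:
KL = log(l1/l2) + l2/l1 - 1.
log(8/5) = 0.470004.
5/8 = 0.625.
KL = 0.470004 + 0.625 - 1 = 0.0950

0.0950


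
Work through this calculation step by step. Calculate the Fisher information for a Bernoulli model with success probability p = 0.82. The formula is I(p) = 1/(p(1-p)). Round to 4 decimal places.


For Bernoulli(p), Fisher information is I(p) = 1/(p*(1-p)).
p = 0.82, 1-p = 0.18.
p*(1-p) = 0.1476.
I(p) = 1/0.1476 = 6.7751

6.7751


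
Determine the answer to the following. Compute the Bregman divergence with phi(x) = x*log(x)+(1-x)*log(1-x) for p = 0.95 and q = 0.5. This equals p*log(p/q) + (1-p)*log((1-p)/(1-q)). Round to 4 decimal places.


Bregman divergence with negative entropy generator:
D = p*log(p/q) + (1-p)*log((1-p)/(1-q)).
p = 0.95, q = 0.5.
p*log(p/q) = 0.95*log(0.95/0.5) = 0.609761.
(1-p)*log((1-p)/(1-q)) = 0.05*log(0.05/0.5) = -0.115129.
D = 0.609761 + -0.115129 = 0.4946

0.4946


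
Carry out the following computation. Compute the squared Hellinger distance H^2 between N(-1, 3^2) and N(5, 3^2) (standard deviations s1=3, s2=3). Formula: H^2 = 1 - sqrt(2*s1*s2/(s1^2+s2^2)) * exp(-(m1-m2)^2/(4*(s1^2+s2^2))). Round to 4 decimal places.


Squared Hellinger distance for Gaussians:
H^2 = 1 - sqrt(2*s1*s2/(s1^2+s2^2)) * exp(-(m1-m2)^2/(4*(s1^2+s2^2))).
s1^2 = 9, s2^2 = 9, s1^2+s2^2 = 18.
sqrt(2*3*3/(18)) = 1.0.
(m1-m2)^2 = (-6)^2 = 36.
exp(-36/(4*18)) = exp(-0.5) = 0.606531.
H^2 = 1 - 1.0*0.606531 = 0.3935

0.3935


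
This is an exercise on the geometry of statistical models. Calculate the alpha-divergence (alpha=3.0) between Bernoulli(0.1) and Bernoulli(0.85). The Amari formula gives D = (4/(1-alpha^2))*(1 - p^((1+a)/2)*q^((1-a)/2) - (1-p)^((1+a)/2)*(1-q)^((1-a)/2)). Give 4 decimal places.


Amari alpha-divergence:
D = (4/(1-alpha^2))*(1 - p^((1+a)/2)*q^((1-a)/2) - (1-p)^((1+a)/2)*(1-q)^((1-a)/2)).
alpha = 3.0, p = 0.1, q = 0.85.
e1 = (1+alpha)/2 = 2.0, e2 = (1-alpha)/2 = -1.0.
t1 = p^e1 * q^e2 = 0.1^2.0 * 0.85^-1.0 = 0.011765.
t2 = (1-p)^e1 * (1-q)^e2 = 0.9^2.0 * 0.15^-1.0 = 5.4.
4/(1-alpha^2) = -0.5.
D = -0.5*(1 - 0.011765 - 5.4) = 2.2059

2.2059


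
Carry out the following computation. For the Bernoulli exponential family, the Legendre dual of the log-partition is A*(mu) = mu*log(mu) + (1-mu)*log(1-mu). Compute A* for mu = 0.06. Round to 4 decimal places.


Legendre transform for Bernoulli:
A*(mu) = mu*log(mu) + (1-mu)*log(1-mu).
mu = 0.06, 1-mu = 0.94.
mu*log(mu) = 0.06*log(0.06) = -0.168805.
(1-mu)*log(1-mu) = 0.94*log(0.94) = -0.058163.
A* = -0.168805 + -0.058163 = -0.2270

-0.2270
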